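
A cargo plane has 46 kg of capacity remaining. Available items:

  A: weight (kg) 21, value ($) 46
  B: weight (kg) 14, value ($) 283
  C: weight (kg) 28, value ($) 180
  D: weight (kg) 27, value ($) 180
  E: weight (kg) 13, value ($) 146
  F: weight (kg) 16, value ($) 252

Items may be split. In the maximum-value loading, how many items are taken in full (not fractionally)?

3

Greedy by value/weight ratio, highest first.
Order: B (283/14=20.21) > F (252/16=15.75) > E (146/13=11.23) > D (180/27=6.67) > C (180/28=6.43) > A (46/21=2.19)
Fill: take B (14 @ 283) → take F (16 @ 252) → take E (13 @ 146) → take 3/27 of D → 20.00; 46/46 used.
3 item(s) taken whole; one partial (take 3/27 of D).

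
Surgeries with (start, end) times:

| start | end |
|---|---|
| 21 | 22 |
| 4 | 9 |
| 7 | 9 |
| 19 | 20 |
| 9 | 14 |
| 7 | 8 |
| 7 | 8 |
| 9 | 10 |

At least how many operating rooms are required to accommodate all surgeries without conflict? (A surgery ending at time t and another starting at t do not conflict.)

The answer is the maximum number of intervals overlapping at any instant.
Events (time:±→running): 4:+→1 7:+→2 7:+→3 7:+→4 … peak 4.

4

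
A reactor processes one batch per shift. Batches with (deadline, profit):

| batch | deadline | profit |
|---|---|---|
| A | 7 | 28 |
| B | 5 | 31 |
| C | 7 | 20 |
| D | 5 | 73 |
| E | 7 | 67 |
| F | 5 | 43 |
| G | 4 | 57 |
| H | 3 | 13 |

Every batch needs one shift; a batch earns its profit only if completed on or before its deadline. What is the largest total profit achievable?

319

By profit: D(d5,73), E(d7,67), G(d4,57), F(d5,43), B(d5,31), A(d7,28), C(d7,20), H(d3,13)
D→slot 5; E→slot 7; G→slot 4; F→slot 3; B→slot 2; A→slot 6; C→slot 1; H skipped.
Profit = 20 + 31 + 43 + 57 + 73 + 28 + 67 = 319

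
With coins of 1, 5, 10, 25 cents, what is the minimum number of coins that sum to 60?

3

Greedy: take as many of the largest coin as possible, then repeat with the remainder.
60 − 2×25→10 − 1×10→0
Total coins = 2 + 1 = 3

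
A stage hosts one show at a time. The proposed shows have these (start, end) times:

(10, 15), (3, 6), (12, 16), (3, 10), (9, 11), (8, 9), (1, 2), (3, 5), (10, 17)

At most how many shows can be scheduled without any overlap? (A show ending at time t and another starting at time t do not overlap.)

Sort by end time and greedily take each interval whose start is ≥ the last chosen end.
By end time: (1,2), (3,5), (3,6), (8,9), (3,10), (9,11), (10,15), (12,16), (10,17).
Pick (1,2); next start ≥ 2 → (3,5); next start ≥ 5 → (8,9); next start ≥ 9 → (9,11); next start ≥ 11 → (12,16).
Selected 5 shows.

5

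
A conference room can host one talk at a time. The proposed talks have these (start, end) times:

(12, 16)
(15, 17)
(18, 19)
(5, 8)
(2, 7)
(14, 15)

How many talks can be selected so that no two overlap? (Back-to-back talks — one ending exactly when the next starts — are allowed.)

4

Sort by end time and greedily take each interval whose start is ≥ the last chosen end.
Sorted by end: (2,7)  (5,8)  (14,15)  (12,16)  (15,17)  (18,19)
take (2,7); skip (5,8); take (14,15); skip (12,16); take (15,17); take (18,19).
Selected 4 talks.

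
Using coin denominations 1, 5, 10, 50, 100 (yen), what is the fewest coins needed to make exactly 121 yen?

4

Use the largest denomination that fits, subtract, and repeat.
121 − 1×100→21 − 2×10→1 − 1×1→0
Total coins = 1 + 2 + 1 = 4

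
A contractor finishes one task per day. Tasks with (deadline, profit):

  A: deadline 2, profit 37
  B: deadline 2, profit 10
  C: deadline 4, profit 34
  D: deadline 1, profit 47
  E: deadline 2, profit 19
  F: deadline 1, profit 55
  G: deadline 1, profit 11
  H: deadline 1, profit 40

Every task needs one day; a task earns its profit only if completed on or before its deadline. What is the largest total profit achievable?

Take jobs in profit order; each goes to the latest open slot no later than its deadline.
By profit: F(d1,55), D(d1,47), H(d1,40), A(d2,37), C(d4,34), E(d2,19), G(d1,11), B(d2,10)
F→slot 1; D skipped; H skipped; A→slot 2; C→slot 4; E skipped; G skipped; B skipped.
Profit = 55 + 37 + 34 = 126

126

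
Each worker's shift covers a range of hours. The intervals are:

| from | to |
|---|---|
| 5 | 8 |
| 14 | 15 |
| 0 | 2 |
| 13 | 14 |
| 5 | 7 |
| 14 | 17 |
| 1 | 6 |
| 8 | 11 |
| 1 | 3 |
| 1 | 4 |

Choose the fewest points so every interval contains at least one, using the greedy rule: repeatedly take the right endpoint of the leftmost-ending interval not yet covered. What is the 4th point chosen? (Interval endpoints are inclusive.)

Process intervals by earliest right end; each time one isn't hit yet, stab at its right endpoint.
Sorted: [0,2] [1,3] [1,4] [1,6] [5,7] [5,8] [8,11] [13,14] [14,15] [14,17]
{[0,2],[1,3],[1,4],[1,6]} hit by 2; {[5,7],[5,8]} hit by 7; {[8,11]} hit by 11; {[13,14],[14,15],[14,17]} hit by 14.
Points: 2, 7, 11, 14 (4 total).

14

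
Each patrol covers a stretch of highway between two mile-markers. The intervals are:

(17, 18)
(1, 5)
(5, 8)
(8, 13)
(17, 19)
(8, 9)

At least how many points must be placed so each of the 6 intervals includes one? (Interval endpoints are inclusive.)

3

Process intervals by earliest right end; each time one isn't hit yet, stab at its right endpoint.
Sorted: [1,5] [5,8] [8,9] [8,13] [17,18] [17,19]
{[1,5],[5,8]} hit by 5; {[8,9],[8,13]} hit by 9; {[17,18],[17,19]} hit by 18.
Points: 5, 9, 18 (3 total).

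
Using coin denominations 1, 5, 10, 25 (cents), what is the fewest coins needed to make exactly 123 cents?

9

123 = 4×25 + 2×10 + 3×1
Total coins = 4 + 2 + 3 = 9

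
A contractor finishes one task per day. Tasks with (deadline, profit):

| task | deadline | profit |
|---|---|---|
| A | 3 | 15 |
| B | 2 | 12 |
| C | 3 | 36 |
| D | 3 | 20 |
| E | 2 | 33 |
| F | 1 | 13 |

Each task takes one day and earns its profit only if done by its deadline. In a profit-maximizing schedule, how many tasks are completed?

3

Sort by profit descending; place each in the latest free slot ≤ its deadline.
Profit order: C=36 E=33 D=20 A=15 F=13 B=12
Assign: C→slot 3, E→slot 2, D→slot 1, A skipped, F skipped, B skipped.
Slots: [1:D] [2:E] [3:C]
3 of 6 scheduled.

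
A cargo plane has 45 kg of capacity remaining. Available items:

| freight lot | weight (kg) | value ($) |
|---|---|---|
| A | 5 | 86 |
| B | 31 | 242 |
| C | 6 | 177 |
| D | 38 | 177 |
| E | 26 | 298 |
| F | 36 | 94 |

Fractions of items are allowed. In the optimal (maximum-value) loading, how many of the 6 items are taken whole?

3

Sort by value per unit weight and fill in that order.
Order: C (177/6=29.50) > A (86/5=17.20) > E (298/26=11.46) > B (242/31=7.81) > D (177/38=4.66) > F (94/36=2.61)
Fill: take C (6 @ 177) → take A (5 @ 86) → take E (26 @ 298) → take 8/31 of B → 62.45; 45/45 used.
3 item(s) taken whole; one partial (take 8/31 of B).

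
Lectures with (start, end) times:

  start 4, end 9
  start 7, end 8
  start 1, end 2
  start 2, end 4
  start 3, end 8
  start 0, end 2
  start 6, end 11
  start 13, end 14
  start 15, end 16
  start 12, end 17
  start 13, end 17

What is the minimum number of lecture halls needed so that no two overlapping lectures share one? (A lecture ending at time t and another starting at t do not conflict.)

The answer is the maximum number of intervals overlapping at any instant.
starts: [0, 1, 2, 3, 4, 6, 7, 12, 13, 13, 15]
ends:   [2, 2, 4, 8, 8, 9, 11, 14, 16, 17, 17]
s0→1 s1→2 e2→1 e2→0 s2→1 s3→2 e4→1 s4→2 s6→3 s7→4  — peak 4.

4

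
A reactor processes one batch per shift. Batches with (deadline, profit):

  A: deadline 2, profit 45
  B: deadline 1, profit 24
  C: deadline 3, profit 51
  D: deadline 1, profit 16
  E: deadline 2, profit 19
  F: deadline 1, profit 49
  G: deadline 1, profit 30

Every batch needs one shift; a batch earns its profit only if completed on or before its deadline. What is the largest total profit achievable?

By profit: C(d3,51), F(d1,49), A(d2,45), G(d1,30), B(d1,24), E(d2,19), D(d1,16)
C→slot 3; F→slot 1; A→slot 2; G skipped; B skipped; E skipped; D skipped.
Profit = 49 + 45 + 51 = 145

145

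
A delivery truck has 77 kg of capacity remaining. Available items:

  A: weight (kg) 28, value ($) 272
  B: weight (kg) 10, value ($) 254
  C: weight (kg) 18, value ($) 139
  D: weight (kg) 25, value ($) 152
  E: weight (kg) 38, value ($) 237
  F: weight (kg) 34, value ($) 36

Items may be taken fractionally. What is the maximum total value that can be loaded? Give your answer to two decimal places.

795.97

Ratios (sorted): B 25.40, A 9.71, C 7.72, E 6.24, D 6.08, F 1.06
take B (10 @ 254); take A (28 @ 272); take C (18 @ 139); take 21/38 of E → 130.97. Capacity used 77/77.
Total value = 795.97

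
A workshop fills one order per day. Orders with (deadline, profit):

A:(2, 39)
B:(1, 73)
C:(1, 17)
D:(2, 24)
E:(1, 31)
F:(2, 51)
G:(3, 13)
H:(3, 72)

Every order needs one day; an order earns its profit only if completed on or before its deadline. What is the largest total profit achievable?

196

By profit: B(d1,73), H(d3,72), F(d2,51), A(d2,39), E(d1,31), D(d2,24), C(d1,17), G(d3,13)
B→slot 1; H→slot 3; F→slot 2; A skipped; E skipped; D skipped; C skipped; G skipped.
Profit = 73 + 51 + 72 = 196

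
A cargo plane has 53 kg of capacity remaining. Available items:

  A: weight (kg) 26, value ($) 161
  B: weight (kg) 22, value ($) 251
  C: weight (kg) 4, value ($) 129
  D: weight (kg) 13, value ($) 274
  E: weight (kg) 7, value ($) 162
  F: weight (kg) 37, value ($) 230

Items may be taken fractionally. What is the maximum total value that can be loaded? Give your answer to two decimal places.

859.51

Ratios (sorted): C 32.25, E 23.14, D 21.08, B 11.41, F 6.22, A 6.19
take C (4 @ 129); take E (7 @ 162); take D (13 @ 274); take B (22 @ 251); take 7/37 of F → 43.51. Capacity used 53/53.
Total value = 859.51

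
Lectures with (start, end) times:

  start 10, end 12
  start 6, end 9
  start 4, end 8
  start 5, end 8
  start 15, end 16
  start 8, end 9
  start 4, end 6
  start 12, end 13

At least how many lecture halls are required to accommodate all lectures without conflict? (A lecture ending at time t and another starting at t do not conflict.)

3

Events (time:±→running): 4:+→1 4:+→2 5:+→3 … peak 3.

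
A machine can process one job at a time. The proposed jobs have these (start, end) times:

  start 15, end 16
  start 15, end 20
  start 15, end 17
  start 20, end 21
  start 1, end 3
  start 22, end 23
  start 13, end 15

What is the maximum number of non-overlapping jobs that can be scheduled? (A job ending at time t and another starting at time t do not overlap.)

5

Sort by end time and greedily take each interval whose start is ≥ the last chosen end.
By end time: (1,3), (13,15), (15,16), (15,17), (15,20), (20,21), (22,23).
Pick (1,3); next start ≥ 3 → (13,15); next start ≥ 15 → (15,16); next start ≥ 16 → (20,21); next start ≥ 21 → (22,23).
Selected 5 jobs.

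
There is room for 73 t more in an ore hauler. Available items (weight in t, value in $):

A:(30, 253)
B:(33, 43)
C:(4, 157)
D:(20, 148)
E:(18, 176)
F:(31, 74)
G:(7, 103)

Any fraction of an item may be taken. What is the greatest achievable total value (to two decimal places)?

Sort by value per unit weight and fill in that order.
Order: C (157/4=39.25) > G (103/7=14.71) > E (176/18=9.78) > A (253/30=8.43) > D (148/20=7.40) > F (74/31=2.39) > B (43/33=1.30)
Fill: take C (4 @ 157) → take G (7 @ 103) → take E (18 @ 176) → take A (30 @ 253) → take 14/20 of D → 103.60; 73/73 used.
Total value = 792.60

792.60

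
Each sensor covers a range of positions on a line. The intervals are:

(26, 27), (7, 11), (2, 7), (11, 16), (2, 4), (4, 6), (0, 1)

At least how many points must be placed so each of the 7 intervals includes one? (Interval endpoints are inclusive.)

4

Process intervals by earliest right end; each time one isn't hit yet, stab at its right endpoint.
Sorted: [0,1] [2,4] [4,6] [2,7] [7,11] [11,16] [26,27]
{[0,1]} hit by 1; {[2,4],[4,6],[2,7]} hit by 4; {[7,11],[11,16]} hit by 11; {[26,27]} hit by 27.
Points: 1, 4, 11, 27 (4 total).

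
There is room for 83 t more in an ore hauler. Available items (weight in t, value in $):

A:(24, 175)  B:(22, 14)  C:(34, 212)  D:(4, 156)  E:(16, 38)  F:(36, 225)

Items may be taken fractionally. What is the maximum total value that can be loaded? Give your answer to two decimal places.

Greedy by value/weight ratio, highest first.
Ratios (sorted): D 39.00, A 7.29, F 6.25, C 6.24, E 2.38, B 0.64
take D (4 @ 156); take A (24 @ 175); take F (36 @ 225); take 19/34 of C → 118.47. Capacity used 83/83.
Total value = 674.47

674.47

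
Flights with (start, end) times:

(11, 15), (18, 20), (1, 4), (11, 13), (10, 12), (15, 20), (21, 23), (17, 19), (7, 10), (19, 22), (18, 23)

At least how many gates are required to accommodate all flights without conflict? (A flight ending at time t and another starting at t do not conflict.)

4

The answer is the maximum number of intervals overlapping at any instant.
starts: [1, 7, 10, 11, 11, 15, 17, 18, 18, 19, 21]
ends:   [4, 10, 12, 13, 15, 19, 20, 20, 22, 23, 23]
s1→1 e4→0 s7→1 e10→0 s10→1 s11→2 s11→3 e12→2 e13→1 e15→0 s15→1 s17→2 s18→3 s18→4  — peak 4.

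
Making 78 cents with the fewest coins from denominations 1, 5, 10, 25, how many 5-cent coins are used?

Use the largest denomination that fits, subtract, and repeat.
78 = 3×25 + 3×1
Count of 5: 0

0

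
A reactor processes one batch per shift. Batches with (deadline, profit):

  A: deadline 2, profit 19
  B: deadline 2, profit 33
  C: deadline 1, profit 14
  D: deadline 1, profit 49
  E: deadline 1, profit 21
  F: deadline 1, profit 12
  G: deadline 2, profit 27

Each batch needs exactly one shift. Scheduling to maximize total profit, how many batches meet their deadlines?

2

Sort by profit descending; place each in the latest free slot ≤ its deadline.
By profit: D(d1,49), B(d2,33), G(d2,27), E(d1,21), A(d2,19), C(d1,14), F(d1,12)
D→slot 1; B→slot 2; G skipped; E skipped; A skipped; C skipped; F skipped.
2 of 7 scheduled.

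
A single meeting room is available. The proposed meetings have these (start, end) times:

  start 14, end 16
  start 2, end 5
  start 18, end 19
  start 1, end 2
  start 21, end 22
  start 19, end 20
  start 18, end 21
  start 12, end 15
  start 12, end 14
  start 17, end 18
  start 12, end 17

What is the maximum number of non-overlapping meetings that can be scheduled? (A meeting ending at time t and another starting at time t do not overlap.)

Order by finish time; keep every interval that doesn't clash with the previous kept one.
By end time: (1,2), (2,5), (12,14), (12,15), (14,16), (12,17), (17,18), (18,19), (19,20), (18,21), (21,22).
Pick (1,2); next start ≥ 2 → (2,5); next start ≥ 5 → (12,14); next start ≥ 14 → (14,16); next start ≥ 16 → (17,18); next start ≥ 18 → (18,19); next start ≥ 19 → (19,20); next start ≥ 20 → (21,22).
Selected 8 meetings.

8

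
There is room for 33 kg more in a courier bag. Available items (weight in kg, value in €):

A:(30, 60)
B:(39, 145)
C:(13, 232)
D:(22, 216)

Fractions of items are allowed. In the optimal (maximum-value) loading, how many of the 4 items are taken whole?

1

Order: C (232/13=17.85) > D (216/22=9.82) > B (145/39=3.72) > A (60/30=2.00)
Fill: take C (13 @ 232) → take 20/22 of D → 196.36; 33/33 used.
1 item(s) taken whole; one partial (take 20/22 of D).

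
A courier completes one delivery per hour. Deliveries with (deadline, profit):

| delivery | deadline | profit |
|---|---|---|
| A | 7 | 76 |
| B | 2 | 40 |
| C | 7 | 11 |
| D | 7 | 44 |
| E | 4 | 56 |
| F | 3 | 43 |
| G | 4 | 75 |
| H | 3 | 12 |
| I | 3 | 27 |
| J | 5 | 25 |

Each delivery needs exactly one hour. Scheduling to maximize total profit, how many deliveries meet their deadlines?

7

Take jobs in profit order; each goes to the latest open slot no later than its deadline.
Profit order: A=76 G=75 E=56 D=44 F=43 B=40 I=27 J=25 H=12 C=11
Assign: A→slot 7, G→slot 4, E→slot 3, D→slot 6, F→slot 2, B→slot 1, I skipped, J→slot 5, H skipped, C skipped.
Slots: [1:B] [2:F] [3:E] [4:G] [5:J] [6:D] [7:A]
7 of 10 scheduled.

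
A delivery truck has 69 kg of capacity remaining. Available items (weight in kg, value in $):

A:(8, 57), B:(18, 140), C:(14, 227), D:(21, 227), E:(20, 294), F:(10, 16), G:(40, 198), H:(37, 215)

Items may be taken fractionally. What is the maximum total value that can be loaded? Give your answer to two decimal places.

Ratios (sorted): C 16.21, E 14.70, D 10.81, B 7.78, A 7.12, H 5.81, G 4.95, F 1.60
take C (14 @ 227); take E (20 @ 294); take D (21 @ 227); take 14/18 of B → 108.89. Capacity used 69/69.
Total value = 856.89

856.89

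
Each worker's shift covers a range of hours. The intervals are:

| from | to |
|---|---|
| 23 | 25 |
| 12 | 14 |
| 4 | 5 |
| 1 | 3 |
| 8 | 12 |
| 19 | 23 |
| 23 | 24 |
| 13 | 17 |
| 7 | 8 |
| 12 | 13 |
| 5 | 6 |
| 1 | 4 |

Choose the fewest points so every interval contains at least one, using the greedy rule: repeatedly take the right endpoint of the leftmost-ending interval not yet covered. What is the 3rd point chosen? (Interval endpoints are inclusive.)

Process intervals by earliest right end; each time one isn't hit yet, stab at its right endpoint.
By right end: [1,3]  [1,4]  [4,5]  [5,6]  [7,8]  [8,12]  [12,13]  [12,14]  [13,17]  [19,23]  [23,24]  [23,25]
[1,3] uncovered → point at 3; [4,5] uncovered → point at 5; [7,8] uncovered → point at 8; [12,13] uncovered → point at 13; [19,23] uncovered → point at 23.
Points: 3, 5, 8, 13, 23 (5 total).

8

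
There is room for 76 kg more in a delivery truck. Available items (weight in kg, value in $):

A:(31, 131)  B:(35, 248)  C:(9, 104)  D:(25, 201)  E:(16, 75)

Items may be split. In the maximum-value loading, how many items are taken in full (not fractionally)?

Greedy by value/weight ratio, highest first.
Ratios (sorted): C 11.56, D 8.04, B 7.09, E 4.69, A 4.23
take C (9 @ 104); take D (25 @ 201); take B (35 @ 248); take 7/16 of E → 32.81. Capacity used 76/76.
3 item(s) taken whole; one partial (take 7/16 of E).

3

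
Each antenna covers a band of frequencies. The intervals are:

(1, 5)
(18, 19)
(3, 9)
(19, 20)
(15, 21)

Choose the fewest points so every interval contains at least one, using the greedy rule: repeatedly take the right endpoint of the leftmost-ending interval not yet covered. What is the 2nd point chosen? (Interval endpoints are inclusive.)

Process intervals by earliest right end; each time one isn't hit yet, stab at its right endpoint.
By right end: [1,5]  [3,9]  [18,19]  [19,20]  [15,21]
[1,5] uncovered → point at 5; [18,19] uncovered → point at 19.
Points: 5, 19 (2 total).

19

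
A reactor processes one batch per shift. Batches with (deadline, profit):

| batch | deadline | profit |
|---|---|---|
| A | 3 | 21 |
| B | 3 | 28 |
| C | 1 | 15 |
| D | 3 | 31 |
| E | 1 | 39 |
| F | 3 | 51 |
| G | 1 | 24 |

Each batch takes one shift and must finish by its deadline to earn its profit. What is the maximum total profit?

121

Sort by profit descending; place each in the latest free slot ≤ its deadline.
By profit: F(d3,51), E(d1,39), D(d3,31), B(d3,28), G(d1,24), A(d3,21), C(d1,15)
F→slot 3; E→slot 1; D→slot 2; B skipped; G skipped; A skipped; C skipped.
Profit = 39 + 31 + 51 = 121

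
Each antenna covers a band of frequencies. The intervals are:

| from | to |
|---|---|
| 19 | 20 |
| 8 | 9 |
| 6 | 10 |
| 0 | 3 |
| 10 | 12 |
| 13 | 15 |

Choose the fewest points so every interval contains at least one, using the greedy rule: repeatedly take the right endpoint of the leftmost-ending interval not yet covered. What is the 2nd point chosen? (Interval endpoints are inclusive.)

By right end: [0,3]  [8,9]  [6,10]  [10,12]  [13,15]  [19,20]
[0,3] uncovered → point at 3; [8,9] uncovered → point at 9; [10,12] uncovered → point at 12; [13,15] uncovered → point at 15; [19,20] uncovered → point at 20.
Points: 3, 9, 12, 15, 20 (5 total).

9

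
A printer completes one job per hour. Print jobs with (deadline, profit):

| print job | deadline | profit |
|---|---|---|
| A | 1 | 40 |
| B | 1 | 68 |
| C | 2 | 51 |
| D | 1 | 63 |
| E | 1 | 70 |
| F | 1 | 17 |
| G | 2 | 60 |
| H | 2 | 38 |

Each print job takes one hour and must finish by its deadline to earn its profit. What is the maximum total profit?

Sort by profit descending; place each in the latest free slot ≤ its deadline.
Profit order: E=70 B=68 D=63 G=60 C=51 A=40 H=38 F=17
Assign: E→slot 1, B skipped, D skipped, G→slot 2, C skipped, A skipped, H skipped, F skipped.
Slots: [1:E] [2:G]
Profit = 70 + 60 = 130

130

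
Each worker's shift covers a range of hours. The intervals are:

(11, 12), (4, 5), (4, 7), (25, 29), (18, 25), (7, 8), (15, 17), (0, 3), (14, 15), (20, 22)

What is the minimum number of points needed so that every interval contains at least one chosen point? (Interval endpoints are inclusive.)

Process intervals by earliest right end; each time one isn't hit yet, stab at its right endpoint.
By right end: [0,3]  [4,5]  [4,7]  [7,8]  [11,12]  [14,15]  [15,17]  [20,22]  [18,25]  [25,29]
[0,3] uncovered → point at 3; [4,5] uncovered → point at 5; [7,8] uncovered → point at 8; [11,12] uncovered → point at 12; [14,15] uncovered → point at 15; [20,22] uncovered → point at 22; [25,29] uncovered → point at 29.
Points: 3, 5, 8, 12, 15, 22, 29 (7 total).

7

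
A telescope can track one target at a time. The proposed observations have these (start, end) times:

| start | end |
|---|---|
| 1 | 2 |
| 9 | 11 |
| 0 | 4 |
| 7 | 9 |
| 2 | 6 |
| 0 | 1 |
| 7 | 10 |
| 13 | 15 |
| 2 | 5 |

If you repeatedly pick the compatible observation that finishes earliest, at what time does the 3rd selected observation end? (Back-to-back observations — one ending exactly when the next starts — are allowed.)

Sort by end time and greedily take each interval whose start is ≥ the last chosen end.
Sorted by end: (0,1)  (1,2)  (0,4)  (2,5)  (2,6)  (7,9)  (7,10)  (9,11)  (13,15)
take (0,1); take (1,2); take (2,5); take (7,9); take (9,11); take (13,15).
Selected: (0,1) (1,2) (2,5) (7,9) (9,11) (13,15)

5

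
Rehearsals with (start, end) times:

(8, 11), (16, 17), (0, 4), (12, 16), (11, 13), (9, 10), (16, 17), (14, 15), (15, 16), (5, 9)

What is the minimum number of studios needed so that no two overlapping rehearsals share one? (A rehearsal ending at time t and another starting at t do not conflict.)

Count concurrent intervals with a sweep; the peak is the room count.
Events (time:±→running): 0:+→1 4:-→0 5:+→1 8:+→2 … peak 2.

2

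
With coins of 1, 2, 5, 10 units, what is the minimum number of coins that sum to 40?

Use the largest denomination that fits, subtract, and repeat.
40 = 4×10
Total coins = 4 = 4

4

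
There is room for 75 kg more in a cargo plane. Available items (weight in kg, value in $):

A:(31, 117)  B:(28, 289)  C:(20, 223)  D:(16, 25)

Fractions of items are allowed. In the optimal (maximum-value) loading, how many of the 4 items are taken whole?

2

Greedy by value/weight ratio, highest first.
Order: C (223/20=11.15) > B (289/28=10.32) > A (117/31=3.77) > D (25/16=1.56)
Fill: take C (20 @ 223) → take B (28 @ 289) → take 27/31 of A → 101.90; 75/75 used.
2 item(s) taken whole; one partial (take 27/31 of A).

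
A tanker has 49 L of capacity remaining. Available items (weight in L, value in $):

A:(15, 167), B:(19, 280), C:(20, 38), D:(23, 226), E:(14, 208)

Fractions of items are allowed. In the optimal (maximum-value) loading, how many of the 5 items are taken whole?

3

Order: E (208/14=14.86) > B (280/19=14.74) > A (167/15=11.13) > D (226/23=9.83) > C (38/20=1.90)
Fill: take E (14 @ 208) → take B (19 @ 280) → take A (15 @ 167) → take 1/23 of D → 9.83; 49/49 used.
3 item(s) taken whole; one partial (take 1/23 of D).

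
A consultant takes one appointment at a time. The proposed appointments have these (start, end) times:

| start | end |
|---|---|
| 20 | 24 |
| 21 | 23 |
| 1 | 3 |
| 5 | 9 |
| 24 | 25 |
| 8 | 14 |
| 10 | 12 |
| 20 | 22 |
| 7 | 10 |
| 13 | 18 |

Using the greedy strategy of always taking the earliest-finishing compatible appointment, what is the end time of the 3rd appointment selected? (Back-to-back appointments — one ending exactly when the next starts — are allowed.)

Order by finish time; keep every interval that doesn't clash with the previous kept one.
Sorted by end: (1,3)  (5,9)  (7,10)  (10,12)  (8,14)  (13,18)  (20,22)  (21,23)  (20,24)  (24,25)
take (1,3); take (5,9); take (10,12); skip (8,14); take (13,18); take (20,22); take (24,25).
Selected: (1,3) (5,9) (10,12) (13,18) (20,22) (24,25)

12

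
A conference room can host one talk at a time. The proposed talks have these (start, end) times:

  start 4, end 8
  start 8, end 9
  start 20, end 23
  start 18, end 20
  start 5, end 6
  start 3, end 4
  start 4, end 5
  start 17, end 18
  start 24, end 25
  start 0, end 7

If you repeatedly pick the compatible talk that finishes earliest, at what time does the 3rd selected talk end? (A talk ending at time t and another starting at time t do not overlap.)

Sort by end time and greedily take each interval whose start is ≥ the last chosen end.
By end time: (3,4), (4,5), (5,6), (0,7), (4,8), (8,9), (17,18), (18,20), (20,23), (24,25).
Pick (3,4); next start ≥ 4 → (4,5); next start ≥ 5 → (5,6); next start ≥ 6 → (8,9); next start ≥ 9 → (17,18); next start ≥ 18 → (18,20); next start ≥ 20 → (20,23); next start ≥ 23 → (24,25).
Selected: (3,4) (4,5) (5,6) (8,9) (17,18) (18,20) (20,23) (24,25)

6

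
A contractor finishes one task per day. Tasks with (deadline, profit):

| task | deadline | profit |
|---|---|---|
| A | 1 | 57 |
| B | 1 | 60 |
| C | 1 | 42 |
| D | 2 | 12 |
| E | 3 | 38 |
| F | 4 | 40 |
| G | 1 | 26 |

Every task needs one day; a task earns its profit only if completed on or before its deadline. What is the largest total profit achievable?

150

Profit order: B=60 A=57 C=42 F=40 E=38 G=26 D=12
Assign: B→slot 1, A skipped, C skipped, F→slot 4, E→slot 3, G skipped, D→slot 2.
Slots: [1:B] [2:D] [3:E] [4:F]
Profit = 60 + 12 + 38 + 40 = 150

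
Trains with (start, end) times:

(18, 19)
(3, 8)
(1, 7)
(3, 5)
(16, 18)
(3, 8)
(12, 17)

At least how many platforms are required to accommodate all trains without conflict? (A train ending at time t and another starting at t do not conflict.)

4

Events (time:±→running): 1:+→1 3:+→2 3:+→3 3:+→4 … peak 4.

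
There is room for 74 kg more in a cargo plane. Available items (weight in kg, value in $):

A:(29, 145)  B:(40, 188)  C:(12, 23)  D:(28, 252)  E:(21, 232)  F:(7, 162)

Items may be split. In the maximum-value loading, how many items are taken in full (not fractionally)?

Ratios (sorted): F 23.14, E 11.05, D 9.00, A 5.00, B 4.70, C 1.92
take F (7 @ 162); take E (21 @ 232); take D (28 @ 252); take 18/29 of A → 90.00. Capacity used 74/74.
3 item(s) taken whole; one partial (take 18/29 of A).

3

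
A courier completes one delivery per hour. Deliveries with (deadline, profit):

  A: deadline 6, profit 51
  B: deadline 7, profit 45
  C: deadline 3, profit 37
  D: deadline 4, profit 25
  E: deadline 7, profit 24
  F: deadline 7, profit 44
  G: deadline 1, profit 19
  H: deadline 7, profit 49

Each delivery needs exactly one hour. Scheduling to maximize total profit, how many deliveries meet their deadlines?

Take jobs in profit order; each goes to the latest open slot no later than its deadline.
Profit order: A=51 H=49 B=45 F=44 C=37 D=25 E=24 G=19
Assign: A→slot 6, H→slot 7, B→slot 5, F→slot 4, C→slot 3, D→slot 2, E→slot 1, G skipped.
Slots: [1:E] [2:D] [3:C] [4:F] [5:B] [6:A] [7:H]
7 of 8 scheduled.

7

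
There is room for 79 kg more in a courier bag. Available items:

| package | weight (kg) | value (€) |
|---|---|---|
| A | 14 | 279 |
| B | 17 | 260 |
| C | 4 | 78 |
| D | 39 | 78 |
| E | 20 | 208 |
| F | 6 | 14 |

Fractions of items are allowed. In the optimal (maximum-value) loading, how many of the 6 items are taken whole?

Sort by value per unit weight and fill in that order.
Order: A (279/14=19.93) > C (78/4=19.50) > B (260/17=15.29) > E (208/20=10.40) > F (14/6=2.33) > D (78/39=2.00)
Fill: take A (14 @ 279) → take C (4 @ 78) → take B (17 @ 260) → take E (20 @ 208) → take F (6 @ 14) → take 18/39 of D → 36.00; 79/79 used.
5 item(s) taken whole; one partial (take 18/39 of D).

5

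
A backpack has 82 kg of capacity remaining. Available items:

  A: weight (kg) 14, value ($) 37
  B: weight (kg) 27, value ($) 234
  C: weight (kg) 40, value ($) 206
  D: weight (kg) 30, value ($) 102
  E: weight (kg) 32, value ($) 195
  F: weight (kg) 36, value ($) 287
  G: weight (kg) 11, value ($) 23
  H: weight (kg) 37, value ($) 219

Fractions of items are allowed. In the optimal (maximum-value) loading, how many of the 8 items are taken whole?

Ratios (sorted): B 8.67, F 7.97, E 6.09, H 5.92, C 5.15, D 3.40, A 2.64, G 2.09
take B (27 @ 234); take F (36 @ 287); take 19/32 of E → 115.78. Capacity used 82/82.
2 item(s) taken whole; one partial (take 19/32 of E).

2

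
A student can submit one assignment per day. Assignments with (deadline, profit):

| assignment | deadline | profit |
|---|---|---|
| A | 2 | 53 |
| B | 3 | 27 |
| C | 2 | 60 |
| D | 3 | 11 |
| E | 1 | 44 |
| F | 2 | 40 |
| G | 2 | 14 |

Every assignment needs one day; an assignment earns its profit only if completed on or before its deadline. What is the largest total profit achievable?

Sort by profit descending; place each in the latest free slot ≤ its deadline.
By profit: C(d2,60), A(d2,53), E(d1,44), F(d2,40), B(d3,27), G(d2,14), D(d3,11)
C→slot 2; A→slot 1; E skipped; F skipped; B→slot 3; G skipped; D skipped.
Profit = 53 + 60 + 27 = 140

140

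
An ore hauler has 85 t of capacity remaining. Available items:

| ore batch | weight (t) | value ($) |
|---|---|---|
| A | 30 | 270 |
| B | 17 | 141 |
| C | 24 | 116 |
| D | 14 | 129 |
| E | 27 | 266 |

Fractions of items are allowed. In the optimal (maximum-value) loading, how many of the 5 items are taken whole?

Sort by value per unit weight and fill in that order.
Ratios (sorted): E 9.85, D 9.21, A 9.00, B 8.29, C 4.83
take E (27 @ 266); take D (14 @ 129); take A (30 @ 270); take 14/17 of B → 116.12. Capacity used 85/85.
3 item(s) taken whole; one partial (take 14/17 of B).

3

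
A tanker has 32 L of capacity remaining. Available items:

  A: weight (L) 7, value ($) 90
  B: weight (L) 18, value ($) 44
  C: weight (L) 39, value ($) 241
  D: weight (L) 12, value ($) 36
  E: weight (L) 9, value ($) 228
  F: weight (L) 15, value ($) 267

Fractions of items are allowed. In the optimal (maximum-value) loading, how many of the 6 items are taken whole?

3

Greedy by value/weight ratio, highest first.
Ratios (sorted): E 25.33, F 17.80, A 12.86, C 6.18, D 3.00, B 2.44
take E (9 @ 228); take F (15 @ 267); take A (7 @ 90); take 1/39 of C → 6.18. Capacity used 32/32.
3 item(s) taken whole; one partial (take 1/39 of C).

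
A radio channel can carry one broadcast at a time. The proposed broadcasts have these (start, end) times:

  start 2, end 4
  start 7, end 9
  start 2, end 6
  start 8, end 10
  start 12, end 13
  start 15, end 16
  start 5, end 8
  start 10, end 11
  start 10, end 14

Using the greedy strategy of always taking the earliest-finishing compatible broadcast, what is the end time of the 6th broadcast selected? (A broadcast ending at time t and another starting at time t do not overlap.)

Order by finish time; keep every interval that doesn't clash with the previous kept one.
By end time: (2,4), (2,6), (5,8), (7,9), (8,10), (10,11), (12,13), (10,14), (15,16).
Pick (2,4); next start ≥ 4 → (5,8); next start ≥ 8 → (8,10); next start ≥ 10 → (10,11); next start ≥ 11 → (12,13); next start ≥ 13 → (15,16).
Selected: (2,4) (5,8) (8,10) (10,11) (12,13) (15,16)

16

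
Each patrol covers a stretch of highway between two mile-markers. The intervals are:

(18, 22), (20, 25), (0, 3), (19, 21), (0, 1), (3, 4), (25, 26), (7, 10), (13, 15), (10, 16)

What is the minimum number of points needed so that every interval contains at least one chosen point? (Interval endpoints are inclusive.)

6

By right end: [0,1]  [0,3]  [3,4]  [7,10]  [13,15]  [10,16]  [19,21]  [18,22]  [20,25]  [25,26]
[0,1] uncovered → point at 1; [3,4] uncovered → point at 4; [7,10] uncovered → point at 10; [13,15] uncovered → point at 15; [19,21] uncovered → point at 21; [25,26] uncovered → point at 26.
Points: 1, 4, 10, 15, 21, 26 (6 total).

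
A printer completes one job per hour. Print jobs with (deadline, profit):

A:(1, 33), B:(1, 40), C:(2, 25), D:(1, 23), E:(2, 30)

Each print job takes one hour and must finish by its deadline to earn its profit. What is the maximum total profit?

70

Take jobs in profit order; each goes to the latest open slot no later than its deadline.
By profit: B(d1,40), A(d1,33), E(d2,30), C(d2,25), D(d1,23)
B→slot 1; A skipped; E→slot 2; C skipped; D skipped.
Profit = 40 + 30 = 70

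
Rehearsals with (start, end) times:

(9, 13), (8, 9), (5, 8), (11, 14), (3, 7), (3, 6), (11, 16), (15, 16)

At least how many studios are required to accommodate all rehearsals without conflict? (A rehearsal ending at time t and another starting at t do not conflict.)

3

Count concurrent intervals with a sweep; the peak is the room count.
starts: [3, 3, 5, 8, 9, 11, 11, 15]
ends:   [6, 7, 8, 9, 13, 14, 16, 16]
s3→1 s3→2 s5→3  — peak 3.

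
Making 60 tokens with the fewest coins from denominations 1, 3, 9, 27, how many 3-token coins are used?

Greedy: take as many of the largest coin as possible, then repeat with the remainder.
60 = 2×27 + 2×3
Count of 3: 2

2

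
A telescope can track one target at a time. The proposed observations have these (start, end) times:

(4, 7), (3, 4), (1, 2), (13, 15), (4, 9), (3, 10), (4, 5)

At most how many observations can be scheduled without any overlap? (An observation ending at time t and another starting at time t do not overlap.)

Greedy by earliest finish: after sorting by end time, pick each interval compatible with the last pick.
Sorted by end: (1,2)  (3,4)  (4,5)  (4,7)  (4,9)  (3,10)  (13,15)
take (1,2); take (3,4); take (4,5); skip (4,7); take (13,15).
Selected 4 observations.

4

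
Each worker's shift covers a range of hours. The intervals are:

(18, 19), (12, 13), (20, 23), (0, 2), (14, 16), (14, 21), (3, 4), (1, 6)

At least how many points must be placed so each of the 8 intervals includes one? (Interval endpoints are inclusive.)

6

Sorted: [0,2] [3,4] [1,6] [12,13] [14,16] [18,19] [14,21] [20,23]
{[0,2]} hit by 2; {[3,4],[1,6]} hit by 4; {[12,13]} hit by 13; {[14,16]} hit by 16; {[18,19],[14,21]} hit by 19; {[20,23]} hit by 23.
Points: 2, 4, 13, 16, 19, 23 (6 total).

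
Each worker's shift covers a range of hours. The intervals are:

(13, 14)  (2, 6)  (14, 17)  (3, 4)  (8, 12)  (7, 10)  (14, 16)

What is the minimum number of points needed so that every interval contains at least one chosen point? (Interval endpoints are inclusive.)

By right end: [3,4]  [2,6]  [7,10]  [8,12]  [13,14]  [14,16]  [14,17]
[3,4] uncovered → point at 4; [7,10] uncovered → point at 10; [13,14] uncovered → point at 14.
Points: 4, 10, 14 (3 total).

3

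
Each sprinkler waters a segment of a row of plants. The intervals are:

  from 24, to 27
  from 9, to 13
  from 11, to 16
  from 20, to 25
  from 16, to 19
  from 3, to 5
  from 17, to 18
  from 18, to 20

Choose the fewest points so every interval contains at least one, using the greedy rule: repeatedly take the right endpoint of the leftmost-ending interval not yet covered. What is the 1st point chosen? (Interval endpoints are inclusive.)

By right end: [3,5]  [9,13]  [11,16]  [17,18]  [16,19]  [18,20]  [20,25]  [24,27]
[3,5] uncovered → point at 5; [9,13] uncovered → point at 13; [17,18] uncovered → point at 18; [20,25] uncovered → point at 25.
Points: 5, 13, 18, 25 (4 total).

5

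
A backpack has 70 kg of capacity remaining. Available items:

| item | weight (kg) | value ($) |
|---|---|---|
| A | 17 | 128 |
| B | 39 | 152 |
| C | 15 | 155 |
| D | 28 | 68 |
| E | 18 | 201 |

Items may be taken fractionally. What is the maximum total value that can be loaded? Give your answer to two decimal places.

Sort by value per unit weight and fill in that order.
Order: E (201/18=11.17) > C (155/15=10.33) > A (128/17=7.53) > B (152/39=3.90) > D (68/28=2.43)
Fill: take E (18 @ 201) → take C (15 @ 155) → take A (17 @ 128) → take 20/39 of B → 77.95; 70/70 used.
Total value = 561.95

561.95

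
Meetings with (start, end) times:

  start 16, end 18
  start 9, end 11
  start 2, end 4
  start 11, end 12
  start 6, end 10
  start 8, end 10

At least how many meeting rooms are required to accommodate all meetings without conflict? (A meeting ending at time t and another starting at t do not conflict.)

3

starts: [2, 6, 8, 9, 11, 16]
ends:   [4, 10, 10, 11, 12, 18]
s2→1 e4→0 s6→1 s8→2 s9→3  — peak 3.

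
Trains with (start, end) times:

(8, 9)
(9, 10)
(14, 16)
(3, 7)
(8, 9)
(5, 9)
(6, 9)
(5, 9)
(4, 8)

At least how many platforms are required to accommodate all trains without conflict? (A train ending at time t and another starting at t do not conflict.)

Count concurrent intervals with a sweep; the peak is the room count.
Events (time:±→running): 3:+→1 4:+→2 5:+→3 5:+→4 6:+→5 … peak 5.

5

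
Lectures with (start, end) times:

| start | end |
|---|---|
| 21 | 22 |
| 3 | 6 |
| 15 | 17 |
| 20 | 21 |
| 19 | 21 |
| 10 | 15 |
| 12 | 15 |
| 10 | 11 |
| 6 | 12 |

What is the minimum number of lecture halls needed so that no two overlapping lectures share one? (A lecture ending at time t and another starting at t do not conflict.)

Events (time:±→running): 3:+→1 6:-→0 6:+→1 10:+→2 10:+→3 … peak 3.

3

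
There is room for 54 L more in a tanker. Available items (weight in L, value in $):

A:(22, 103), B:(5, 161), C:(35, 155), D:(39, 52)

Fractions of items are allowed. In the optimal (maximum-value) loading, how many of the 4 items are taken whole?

2

Sort by value per unit weight and fill in that order.
Ratios (sorted): B 32.20, A 4.68, C 4.43, D 1.33
take B (5 @ 161); take A (22 @ 103); take 27/35 of C → 119.57. Capacity used 54/54.
2 item(s) taken whole; one partial (take 27/35 of C).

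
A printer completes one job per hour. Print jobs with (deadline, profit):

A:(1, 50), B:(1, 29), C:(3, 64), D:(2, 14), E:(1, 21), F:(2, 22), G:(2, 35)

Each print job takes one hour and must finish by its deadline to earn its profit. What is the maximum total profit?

Sort by profit descending; place each in the latest free slot ≤ its deadline.
Profit order: C=64 A=50 G=35 B=29 F=22 E=21 D=14
Assign: C→slot 3, A→slot 1, G→slot 2, B skipped, F skipped, E skipped, D skipped.
Slots: [1:A] [2:G] [3:C]
Profit = 50 + 35 + 64 = 149

149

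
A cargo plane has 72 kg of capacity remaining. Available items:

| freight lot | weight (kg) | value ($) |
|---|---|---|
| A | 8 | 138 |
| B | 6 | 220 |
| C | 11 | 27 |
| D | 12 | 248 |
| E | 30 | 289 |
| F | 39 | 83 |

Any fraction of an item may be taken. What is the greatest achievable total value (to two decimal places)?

Order: B (220/6=36.67) > D (248/12=20.67) > A (138/8=17.25) > E (289/30=9.63) > C (27/11=2.45) > F (83/39=2.13)
Fill: take B (6 @ 220) → take D (12 @ 248) → take A (8 @ 138) → take E (30 @ 289) → take C (11 @ 27) → take 5/39 of F → 10.64; 72/72 used.
Total value = 932.64

932.64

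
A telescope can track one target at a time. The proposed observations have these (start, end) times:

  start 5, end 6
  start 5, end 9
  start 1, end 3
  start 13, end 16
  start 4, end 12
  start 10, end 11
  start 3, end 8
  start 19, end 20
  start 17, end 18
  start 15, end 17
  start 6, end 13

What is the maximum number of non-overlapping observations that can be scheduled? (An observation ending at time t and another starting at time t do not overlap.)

Order by finish time; keep every interval that doesn't clash with the previous kept one.
Sorted by end: (1,3)  (5,6)  (3,8)  (5,9)  (10,11)  (4,12)  (6,13)  (13,16)  (15,17)  (17,18)  (19,20)
take (1,3); take (5,6); skip (3,8); take (10,11); take (13,16); take (17,18); take (19,20).
Selected 6 observations.

6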